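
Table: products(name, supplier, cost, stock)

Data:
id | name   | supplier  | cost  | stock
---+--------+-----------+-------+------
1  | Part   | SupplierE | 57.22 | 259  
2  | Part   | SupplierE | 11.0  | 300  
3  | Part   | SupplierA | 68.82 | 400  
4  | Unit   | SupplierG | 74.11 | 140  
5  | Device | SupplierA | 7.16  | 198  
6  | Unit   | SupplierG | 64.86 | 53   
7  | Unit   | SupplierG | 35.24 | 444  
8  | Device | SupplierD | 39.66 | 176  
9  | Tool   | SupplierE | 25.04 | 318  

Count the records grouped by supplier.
SELECT supplier, COUNT(*) as count
FROM products
GROUP BY supplier

Result:
  SupplierA: 2
  SupplierD: 1
  SupplierE: 3
  SupplierG: 3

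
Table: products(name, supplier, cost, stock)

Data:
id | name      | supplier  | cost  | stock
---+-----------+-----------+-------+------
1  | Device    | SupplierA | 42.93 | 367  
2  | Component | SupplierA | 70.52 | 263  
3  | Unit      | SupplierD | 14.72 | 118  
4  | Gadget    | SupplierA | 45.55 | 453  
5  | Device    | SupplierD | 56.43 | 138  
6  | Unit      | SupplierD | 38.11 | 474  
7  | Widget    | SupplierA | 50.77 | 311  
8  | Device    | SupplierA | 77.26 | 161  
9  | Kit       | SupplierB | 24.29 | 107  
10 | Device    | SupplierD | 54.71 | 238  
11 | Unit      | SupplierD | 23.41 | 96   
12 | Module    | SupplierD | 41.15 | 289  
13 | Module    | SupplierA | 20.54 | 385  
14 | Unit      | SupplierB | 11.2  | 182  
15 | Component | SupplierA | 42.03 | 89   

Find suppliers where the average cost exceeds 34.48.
SELECT supplier, AVG(cost)
FROM products
GROUP BY supplier
HAVING AVG(cost) > 34.48

Result:
  SupplierA: avg=49.94
  SupplierD: avg=38.09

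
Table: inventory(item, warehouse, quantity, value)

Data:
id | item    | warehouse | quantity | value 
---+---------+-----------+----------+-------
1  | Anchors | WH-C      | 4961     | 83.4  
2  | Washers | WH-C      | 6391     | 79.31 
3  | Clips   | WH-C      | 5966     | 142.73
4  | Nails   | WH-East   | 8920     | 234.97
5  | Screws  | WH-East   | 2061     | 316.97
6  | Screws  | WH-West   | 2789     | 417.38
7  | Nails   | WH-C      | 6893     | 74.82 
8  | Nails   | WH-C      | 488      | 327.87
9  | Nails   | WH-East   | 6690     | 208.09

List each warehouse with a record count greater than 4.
SELECT warehouse, COUNT(*) as cnt
FROM inventory
GROUP BY warehouse
HAVING COUNT(*) > 4

Result:
  WH-C: 5

Note: HAVING filters groups after aggregation, WHERE filters rows before.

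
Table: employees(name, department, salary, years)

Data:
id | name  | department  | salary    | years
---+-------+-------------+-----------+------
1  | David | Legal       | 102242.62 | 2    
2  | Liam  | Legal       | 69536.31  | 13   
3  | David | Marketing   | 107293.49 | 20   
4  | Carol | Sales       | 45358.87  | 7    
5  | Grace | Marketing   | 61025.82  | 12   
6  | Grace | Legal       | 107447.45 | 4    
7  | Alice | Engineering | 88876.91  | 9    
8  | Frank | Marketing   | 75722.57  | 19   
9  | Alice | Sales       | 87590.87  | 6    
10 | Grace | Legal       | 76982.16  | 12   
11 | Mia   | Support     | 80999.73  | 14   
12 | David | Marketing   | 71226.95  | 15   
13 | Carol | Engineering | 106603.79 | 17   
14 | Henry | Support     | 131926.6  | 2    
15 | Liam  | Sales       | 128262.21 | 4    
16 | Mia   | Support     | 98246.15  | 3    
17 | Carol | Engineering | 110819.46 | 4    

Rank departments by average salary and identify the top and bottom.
SELECT department, AVG(salary)
FROM employees
GROUP BY department
ORDER BY AVG(salary)

All groups:
  Marketing: 78817.21
  Sales: 87070.65
  Legal: 89052.14
  Engineering: 102100.05
  Support: 103724.16

Highest: Support (103724.16)
Lowest: Marketing (78817.21)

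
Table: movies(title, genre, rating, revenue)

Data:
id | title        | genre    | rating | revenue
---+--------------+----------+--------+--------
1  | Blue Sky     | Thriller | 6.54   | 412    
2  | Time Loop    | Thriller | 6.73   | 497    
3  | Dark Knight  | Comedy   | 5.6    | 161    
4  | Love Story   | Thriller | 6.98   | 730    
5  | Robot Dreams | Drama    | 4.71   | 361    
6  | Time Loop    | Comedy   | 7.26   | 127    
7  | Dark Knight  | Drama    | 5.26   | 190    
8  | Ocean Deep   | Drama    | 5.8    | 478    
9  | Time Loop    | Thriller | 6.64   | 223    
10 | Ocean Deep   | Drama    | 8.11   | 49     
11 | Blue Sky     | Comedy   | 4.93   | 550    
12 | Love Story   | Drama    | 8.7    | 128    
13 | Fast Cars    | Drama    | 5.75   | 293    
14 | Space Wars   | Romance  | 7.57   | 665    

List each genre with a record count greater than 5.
SELECT genre, COUNT(*) as cnt
FROM movies
GROUP BY genre
HAVING COUNT(*) > 5

Result:
  Drama: 6

Note: HAVING filters groups after aggregation, WHERE filters rows before.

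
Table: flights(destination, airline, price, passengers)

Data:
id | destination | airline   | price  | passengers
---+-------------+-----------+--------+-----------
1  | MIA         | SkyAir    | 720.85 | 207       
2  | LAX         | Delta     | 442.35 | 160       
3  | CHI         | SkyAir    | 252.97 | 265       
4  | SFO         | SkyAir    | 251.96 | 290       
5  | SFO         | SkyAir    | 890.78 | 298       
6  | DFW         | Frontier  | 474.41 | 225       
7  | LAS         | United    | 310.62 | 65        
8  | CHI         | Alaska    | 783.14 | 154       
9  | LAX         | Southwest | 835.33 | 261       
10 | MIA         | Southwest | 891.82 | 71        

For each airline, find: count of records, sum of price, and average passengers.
SELECT airline,
       COUNT(*) as cnt,
       SUM(price) as total_price,
       AVG(passengers) as avg_passengers
FROM flights
GROUP BY airline

Result:
  Alaska: 1 records, 783.14 total price, 154.00 avg passengers
  Delta: 1 records, 442.35 total price, 160.00 avg passengers
  Frontier: 1 records, 474.41 total price, 225.00 avg passengers
  SkyAir: 4 records, 2116.56 total price, 265.00 avg passengers
  Southwest: 2 records, 1727.15 total price, 166.00 avg passengers
  United: 1 records, 310.62 total price, 65.00 avg passengers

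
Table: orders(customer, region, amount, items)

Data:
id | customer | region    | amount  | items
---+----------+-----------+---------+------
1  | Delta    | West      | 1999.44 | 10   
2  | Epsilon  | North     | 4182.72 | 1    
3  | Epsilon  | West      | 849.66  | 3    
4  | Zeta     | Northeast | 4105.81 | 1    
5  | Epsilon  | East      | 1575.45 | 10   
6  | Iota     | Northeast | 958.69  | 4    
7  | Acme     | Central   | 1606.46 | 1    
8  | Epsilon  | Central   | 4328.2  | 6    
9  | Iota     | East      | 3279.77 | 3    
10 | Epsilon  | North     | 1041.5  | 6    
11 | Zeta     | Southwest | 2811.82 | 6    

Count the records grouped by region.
SELECT region, COUNT(*) as count
FROM orders
GROUP BY region

Result:
  Central: 2
  East: 2
  North: 2
  Northeast: 2
  Southwest: 1
  West: 2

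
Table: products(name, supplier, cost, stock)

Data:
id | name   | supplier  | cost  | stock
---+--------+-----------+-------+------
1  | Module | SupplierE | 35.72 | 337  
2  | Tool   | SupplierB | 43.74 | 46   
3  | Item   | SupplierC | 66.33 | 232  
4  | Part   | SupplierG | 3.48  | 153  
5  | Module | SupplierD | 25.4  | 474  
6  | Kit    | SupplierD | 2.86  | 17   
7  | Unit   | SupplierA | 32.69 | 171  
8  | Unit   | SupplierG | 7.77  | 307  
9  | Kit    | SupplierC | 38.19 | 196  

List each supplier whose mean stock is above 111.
SELECT supplier, AVG(stock)
FROM products
GROUP BY supplier
HAVING AVG(stock) > 111

Result:
  SupplierA: avg=171.00
  SupplierC: avg=214.00
  SupplierD: avg=245.50
  SupplierE: avg=337.00
  SupplierG: avg=230.00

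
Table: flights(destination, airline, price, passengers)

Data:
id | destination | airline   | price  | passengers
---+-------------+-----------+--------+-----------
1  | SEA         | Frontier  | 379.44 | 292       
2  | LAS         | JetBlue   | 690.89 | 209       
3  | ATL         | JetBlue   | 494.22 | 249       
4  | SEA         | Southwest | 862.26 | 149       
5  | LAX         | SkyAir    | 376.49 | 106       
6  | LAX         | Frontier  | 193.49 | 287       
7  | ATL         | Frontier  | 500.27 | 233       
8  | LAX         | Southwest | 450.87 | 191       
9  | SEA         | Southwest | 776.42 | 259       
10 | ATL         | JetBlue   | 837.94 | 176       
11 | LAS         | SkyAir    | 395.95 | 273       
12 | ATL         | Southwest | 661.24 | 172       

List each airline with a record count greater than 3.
SELECT airline, COUNT(*) as cnt
FROM flights
GROUP BY airline
HAVING COUNT(*) > 3

Result:
  Southwest: 4

Note: HAVING filters groups after aggregation, WHERE filters rows before.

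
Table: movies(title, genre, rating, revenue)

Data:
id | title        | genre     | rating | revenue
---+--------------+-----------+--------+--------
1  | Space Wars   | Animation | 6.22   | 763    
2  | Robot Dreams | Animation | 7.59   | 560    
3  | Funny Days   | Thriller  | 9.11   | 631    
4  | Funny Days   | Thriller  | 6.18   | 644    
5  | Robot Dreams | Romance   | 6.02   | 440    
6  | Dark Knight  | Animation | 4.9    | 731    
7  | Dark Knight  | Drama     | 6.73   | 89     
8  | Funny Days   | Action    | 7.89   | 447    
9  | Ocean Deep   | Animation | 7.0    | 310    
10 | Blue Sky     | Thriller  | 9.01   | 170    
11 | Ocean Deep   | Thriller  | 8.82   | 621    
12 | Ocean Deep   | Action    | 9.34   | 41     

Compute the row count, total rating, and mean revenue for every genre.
SELECT genre,
       COUNT(*) as cnt,
       SUM(rating) as total_rating,
       AVG(revenue) as avg_revenue
FROM movies
GROUP BY genre

Result:
  Action: 2 records, 17.23 total rating, 244.00 avg revenue
  Animation: 4 records, 25.71 total rating, 591.00 avg revenue
  Drama: 1 records, 6.73 total rating, 89.00 avg revenue
  Romance: 1 records, 6.02 total rating, 440.00 avg revenue
  Thriller: 4 records, 33.12 total rating, 516.50 avg revenue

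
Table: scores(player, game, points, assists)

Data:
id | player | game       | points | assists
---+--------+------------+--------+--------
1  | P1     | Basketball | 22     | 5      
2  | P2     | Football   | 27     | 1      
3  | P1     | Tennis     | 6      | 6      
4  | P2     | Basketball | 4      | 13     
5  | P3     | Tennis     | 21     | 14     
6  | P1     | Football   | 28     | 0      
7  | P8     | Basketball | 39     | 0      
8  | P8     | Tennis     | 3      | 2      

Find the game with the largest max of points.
SELECT game, MAX(points) as val
FROM scores
GROUP BY game
ORDER BY val DESC
LIMIT 1

Result: Basketball with max(points) = 39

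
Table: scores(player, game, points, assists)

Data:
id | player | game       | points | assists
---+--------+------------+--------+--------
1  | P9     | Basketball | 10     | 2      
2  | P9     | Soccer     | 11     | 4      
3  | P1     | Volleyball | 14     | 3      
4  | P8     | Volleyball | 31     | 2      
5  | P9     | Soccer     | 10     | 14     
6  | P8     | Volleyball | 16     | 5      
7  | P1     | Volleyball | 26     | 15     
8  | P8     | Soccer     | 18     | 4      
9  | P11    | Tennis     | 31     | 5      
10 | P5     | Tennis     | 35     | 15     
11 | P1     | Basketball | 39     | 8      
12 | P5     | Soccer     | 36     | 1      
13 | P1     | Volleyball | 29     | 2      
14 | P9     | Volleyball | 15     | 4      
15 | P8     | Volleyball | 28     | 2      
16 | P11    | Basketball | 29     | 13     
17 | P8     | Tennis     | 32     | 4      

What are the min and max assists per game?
SELECT game, MIN(assists), MAX(assists)
FROM scores
GROUP BY game

Result:
  Basketball: min=2, max=13
  Soccer: min=1, max=14
  Tennis: min=4, max=15
  Volleyball: min=2, max=15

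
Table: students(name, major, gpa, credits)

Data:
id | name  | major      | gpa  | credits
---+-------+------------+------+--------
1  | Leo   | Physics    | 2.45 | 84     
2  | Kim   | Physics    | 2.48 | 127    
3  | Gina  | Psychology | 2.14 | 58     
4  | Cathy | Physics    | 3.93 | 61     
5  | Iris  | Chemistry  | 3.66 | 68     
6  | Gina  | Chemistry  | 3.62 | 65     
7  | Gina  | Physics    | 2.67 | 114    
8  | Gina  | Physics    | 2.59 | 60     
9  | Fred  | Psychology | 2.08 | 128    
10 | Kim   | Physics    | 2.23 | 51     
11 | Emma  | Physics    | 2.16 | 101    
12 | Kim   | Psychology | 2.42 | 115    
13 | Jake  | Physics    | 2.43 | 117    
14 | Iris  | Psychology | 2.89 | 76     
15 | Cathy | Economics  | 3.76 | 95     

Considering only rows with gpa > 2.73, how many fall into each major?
SELECT major, COUNT(*)
FROM students
WHERE gpa > 2.73
GROUP BY major

Note: WHERE filters rows before grouping.

Result:
  Chemistry: 2
  Economics: 1
  Physics: 1
  Psychology: 1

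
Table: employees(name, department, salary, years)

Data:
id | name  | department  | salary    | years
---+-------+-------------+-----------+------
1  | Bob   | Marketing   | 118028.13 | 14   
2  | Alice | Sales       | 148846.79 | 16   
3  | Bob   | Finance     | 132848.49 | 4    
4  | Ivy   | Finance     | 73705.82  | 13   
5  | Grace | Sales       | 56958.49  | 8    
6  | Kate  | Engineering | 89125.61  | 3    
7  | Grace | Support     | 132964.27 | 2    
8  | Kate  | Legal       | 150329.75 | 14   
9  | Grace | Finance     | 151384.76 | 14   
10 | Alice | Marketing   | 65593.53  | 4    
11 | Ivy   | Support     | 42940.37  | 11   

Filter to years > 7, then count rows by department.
SELECT department, COUNT(*)
FROM employees
WHERE years > 7
GROUP BY department

Note: WHERE filters rows before grouping.

Result:
  Finance: 2
  Legal: 1
  Marketing: 1
  Sales: 2
  Support: 1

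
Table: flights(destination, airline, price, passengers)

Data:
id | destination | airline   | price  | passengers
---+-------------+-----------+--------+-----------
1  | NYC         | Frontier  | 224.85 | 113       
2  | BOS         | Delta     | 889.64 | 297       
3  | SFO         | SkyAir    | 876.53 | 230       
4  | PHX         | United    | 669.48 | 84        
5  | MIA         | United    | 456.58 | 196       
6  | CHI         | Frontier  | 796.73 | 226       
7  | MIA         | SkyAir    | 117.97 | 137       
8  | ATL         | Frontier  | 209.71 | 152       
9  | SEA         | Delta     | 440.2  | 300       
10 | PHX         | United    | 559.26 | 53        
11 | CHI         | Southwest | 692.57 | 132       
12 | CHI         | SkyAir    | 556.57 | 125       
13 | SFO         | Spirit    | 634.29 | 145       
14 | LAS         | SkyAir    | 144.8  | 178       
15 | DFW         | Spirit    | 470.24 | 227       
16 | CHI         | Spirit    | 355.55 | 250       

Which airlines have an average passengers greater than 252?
SELECT airline, AVG(passengers)
FROM flights
GROUP BY airline
HAVING AVG(passengers) > 252

Result:
  Delta: avg=298.50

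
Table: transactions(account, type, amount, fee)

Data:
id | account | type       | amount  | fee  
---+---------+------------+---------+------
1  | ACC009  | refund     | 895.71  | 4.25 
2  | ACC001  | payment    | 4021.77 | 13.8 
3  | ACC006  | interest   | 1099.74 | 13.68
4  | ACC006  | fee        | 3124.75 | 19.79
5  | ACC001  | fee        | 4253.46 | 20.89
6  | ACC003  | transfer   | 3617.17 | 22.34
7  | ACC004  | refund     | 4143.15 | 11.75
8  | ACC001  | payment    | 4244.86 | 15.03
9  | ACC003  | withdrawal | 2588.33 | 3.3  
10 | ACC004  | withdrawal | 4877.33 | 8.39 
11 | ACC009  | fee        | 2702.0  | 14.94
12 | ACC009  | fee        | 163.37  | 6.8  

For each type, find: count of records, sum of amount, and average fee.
SELECT type,
       COUNT(*) as cnt,
       SUM(amount) as total_amount,
       AVG(fee) as avg_fee
FROM transactions
GROUP BY type

Result:
  fee: 4 records, 10243.58 total amount, 15.61 avg fee
  interest: 1 records, 1099.74 total amount, 13.68 avg fee
  payment: 2 records, 8266.63 total amount, 14.42 avg fee
  refund: 2 records, 5038.86 total amount, 8.00 avg fee
  transfer: 1 records, 3617.17 total amount, 22.34 avg fee
  withdrawal: 2 records, 7465.66 total amount, 5.85 avg fee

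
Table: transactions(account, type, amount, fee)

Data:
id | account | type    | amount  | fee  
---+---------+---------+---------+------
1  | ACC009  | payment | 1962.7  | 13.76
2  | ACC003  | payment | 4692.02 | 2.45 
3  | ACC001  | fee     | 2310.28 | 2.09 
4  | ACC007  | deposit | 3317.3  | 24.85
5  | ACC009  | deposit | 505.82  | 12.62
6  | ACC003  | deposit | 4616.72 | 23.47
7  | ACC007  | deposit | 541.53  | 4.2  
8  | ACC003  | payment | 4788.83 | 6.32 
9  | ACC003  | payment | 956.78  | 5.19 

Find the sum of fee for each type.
SELECT type, SUM(fee) as result
FROM transactions
GROUP BY type

Result:
  deposit: 65.14
  fee: 2.09
  payment: 27.72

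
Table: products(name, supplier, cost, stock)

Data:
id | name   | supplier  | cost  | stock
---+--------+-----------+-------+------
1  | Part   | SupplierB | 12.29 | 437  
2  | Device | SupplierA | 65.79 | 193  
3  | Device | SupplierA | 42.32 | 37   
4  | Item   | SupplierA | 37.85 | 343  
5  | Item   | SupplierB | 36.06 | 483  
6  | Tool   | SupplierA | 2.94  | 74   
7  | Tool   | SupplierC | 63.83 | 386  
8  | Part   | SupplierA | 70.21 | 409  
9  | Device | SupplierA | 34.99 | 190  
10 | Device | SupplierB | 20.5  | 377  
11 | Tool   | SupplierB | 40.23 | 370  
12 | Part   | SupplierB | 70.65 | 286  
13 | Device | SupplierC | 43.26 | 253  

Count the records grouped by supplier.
SELECT supplier, COUNT(*) as count
FROM products
GROUP BY supplier

Result:
  SupplierA: 6
  SupplierB: 5
  SupplierC: 2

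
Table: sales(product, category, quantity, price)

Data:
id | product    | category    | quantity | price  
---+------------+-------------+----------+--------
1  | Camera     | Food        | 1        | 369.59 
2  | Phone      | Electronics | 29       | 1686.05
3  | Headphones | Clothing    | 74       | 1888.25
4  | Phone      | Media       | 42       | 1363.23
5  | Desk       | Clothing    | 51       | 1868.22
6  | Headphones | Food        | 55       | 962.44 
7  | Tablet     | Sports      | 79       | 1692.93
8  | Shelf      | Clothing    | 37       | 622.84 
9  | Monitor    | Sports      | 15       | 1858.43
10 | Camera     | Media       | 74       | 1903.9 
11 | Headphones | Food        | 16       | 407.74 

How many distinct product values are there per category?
SELECT category, COUNT(DISTINCT product)
FROM sales
GROUP BY category

Result:
  Clothing: 3 distinct
  Electronics: 1 distinct
  Food: 2 distinct
  Media: 2 distinct
  Sports: 2 distinct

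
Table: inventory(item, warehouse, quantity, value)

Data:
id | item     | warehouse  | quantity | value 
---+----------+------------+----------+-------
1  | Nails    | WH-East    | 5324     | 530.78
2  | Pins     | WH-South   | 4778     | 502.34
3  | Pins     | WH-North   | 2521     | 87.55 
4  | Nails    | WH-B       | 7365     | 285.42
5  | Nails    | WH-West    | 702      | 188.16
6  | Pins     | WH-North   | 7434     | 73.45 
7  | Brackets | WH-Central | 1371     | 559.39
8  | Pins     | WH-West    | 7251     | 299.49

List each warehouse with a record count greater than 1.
SELECT warehouse, COUNT(*) as cnt
FROM inventory
GROUP BY warehouse
HAVING COUNT(*) > 1

Result:
  WH-North: 2
  WH-West: 2

Note: HAVING filters groups after aggregation, WHERE filters rows before.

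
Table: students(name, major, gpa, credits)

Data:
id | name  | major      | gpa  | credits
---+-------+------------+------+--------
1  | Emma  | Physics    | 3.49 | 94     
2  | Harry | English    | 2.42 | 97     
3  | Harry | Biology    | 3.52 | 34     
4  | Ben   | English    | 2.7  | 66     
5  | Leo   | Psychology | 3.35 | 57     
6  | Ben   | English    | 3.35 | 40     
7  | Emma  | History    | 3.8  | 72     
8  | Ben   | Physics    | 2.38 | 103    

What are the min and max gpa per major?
SELECT major, MIN(gpa), MAX(gpa)
FROM students
GROUP BY major

Result:
  Biology: min=3.52, max=3.52
  English: min=2.42, max=3.35
  History: min=3.80, max=3.80
  Physics: min=2.38, max=3.49
  Psychology: min=3.35, max=3.35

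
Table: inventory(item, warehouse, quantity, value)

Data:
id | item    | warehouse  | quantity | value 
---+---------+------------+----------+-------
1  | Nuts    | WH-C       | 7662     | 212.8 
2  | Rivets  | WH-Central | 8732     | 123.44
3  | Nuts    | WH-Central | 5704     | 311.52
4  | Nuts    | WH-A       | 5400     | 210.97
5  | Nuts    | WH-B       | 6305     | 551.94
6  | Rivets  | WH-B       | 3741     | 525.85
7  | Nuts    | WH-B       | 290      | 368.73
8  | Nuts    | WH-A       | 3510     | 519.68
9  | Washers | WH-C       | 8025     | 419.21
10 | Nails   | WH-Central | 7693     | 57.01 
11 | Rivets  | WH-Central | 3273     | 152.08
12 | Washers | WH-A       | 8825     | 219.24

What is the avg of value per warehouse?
SELECT warehouse, AVG(value) as result
FROM inventory
GROUP BY warehouse

Result:
  WH-A: 316.63
  WH-B: 482.17
  WH-C: 316.01
  WH-Central: 161.01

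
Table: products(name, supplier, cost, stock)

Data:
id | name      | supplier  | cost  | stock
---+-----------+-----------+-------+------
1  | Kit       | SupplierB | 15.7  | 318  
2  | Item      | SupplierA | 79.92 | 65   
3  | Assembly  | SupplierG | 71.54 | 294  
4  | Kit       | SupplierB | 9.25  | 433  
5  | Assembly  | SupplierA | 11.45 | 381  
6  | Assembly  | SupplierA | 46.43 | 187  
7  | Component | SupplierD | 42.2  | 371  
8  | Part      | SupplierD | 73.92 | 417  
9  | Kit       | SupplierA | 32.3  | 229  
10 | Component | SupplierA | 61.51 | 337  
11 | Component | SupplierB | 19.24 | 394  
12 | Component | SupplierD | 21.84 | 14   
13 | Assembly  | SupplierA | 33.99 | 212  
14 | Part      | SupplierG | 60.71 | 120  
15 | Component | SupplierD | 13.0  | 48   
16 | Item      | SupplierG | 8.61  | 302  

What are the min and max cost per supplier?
SELECT supplier, MIN(cost), MAX(cost)
FROM products
GROUP BY supplier

Result:
  SupplierA: min=11.45, max=79.92
  SupplierB: min=9.25, max=19.24
  SupplierD: min=13.00, max=73.92
  SupplierG: min=8.61, max=71.54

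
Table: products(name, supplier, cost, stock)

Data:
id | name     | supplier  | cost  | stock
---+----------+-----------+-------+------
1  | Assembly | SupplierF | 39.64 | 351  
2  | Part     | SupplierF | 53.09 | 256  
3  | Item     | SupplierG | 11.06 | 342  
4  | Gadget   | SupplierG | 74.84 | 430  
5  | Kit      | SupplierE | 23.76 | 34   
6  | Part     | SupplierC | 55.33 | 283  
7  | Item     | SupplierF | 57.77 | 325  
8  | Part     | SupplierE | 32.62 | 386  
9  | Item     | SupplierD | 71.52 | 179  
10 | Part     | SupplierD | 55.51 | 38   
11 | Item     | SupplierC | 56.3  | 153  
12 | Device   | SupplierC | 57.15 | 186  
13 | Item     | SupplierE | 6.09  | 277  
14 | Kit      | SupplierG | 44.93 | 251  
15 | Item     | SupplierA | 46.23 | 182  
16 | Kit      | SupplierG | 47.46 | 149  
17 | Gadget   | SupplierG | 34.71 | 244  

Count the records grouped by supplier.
SELECT supplier, COUNT(*) as count
FROM products
GROUP BY supplier

Result:
  SupplierA: 1
  SupplierC: 3
  SupplierD: 2
  SupplierE: 3
  SupplierF: 3
  SupplierG: 5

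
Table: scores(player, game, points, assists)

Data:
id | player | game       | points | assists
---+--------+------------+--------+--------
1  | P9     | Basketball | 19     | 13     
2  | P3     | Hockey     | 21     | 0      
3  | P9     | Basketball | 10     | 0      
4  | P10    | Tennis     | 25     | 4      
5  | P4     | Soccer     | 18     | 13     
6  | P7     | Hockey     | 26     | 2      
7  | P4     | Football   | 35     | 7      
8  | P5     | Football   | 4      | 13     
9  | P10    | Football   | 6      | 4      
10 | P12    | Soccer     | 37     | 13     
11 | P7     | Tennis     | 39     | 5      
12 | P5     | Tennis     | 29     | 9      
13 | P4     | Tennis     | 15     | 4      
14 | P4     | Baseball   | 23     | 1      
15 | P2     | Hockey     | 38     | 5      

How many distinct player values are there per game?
SELECT game, COUNT(DISTINCT player)
FROM scores
GROUP BY game

Result:
  Baseball: 1 distinct
  Basketball: 1 distinct
  Football: 3 distinct
  Hockey: 3 distinct
  Soccer: 2 distinct
  Tennis: 4 distinct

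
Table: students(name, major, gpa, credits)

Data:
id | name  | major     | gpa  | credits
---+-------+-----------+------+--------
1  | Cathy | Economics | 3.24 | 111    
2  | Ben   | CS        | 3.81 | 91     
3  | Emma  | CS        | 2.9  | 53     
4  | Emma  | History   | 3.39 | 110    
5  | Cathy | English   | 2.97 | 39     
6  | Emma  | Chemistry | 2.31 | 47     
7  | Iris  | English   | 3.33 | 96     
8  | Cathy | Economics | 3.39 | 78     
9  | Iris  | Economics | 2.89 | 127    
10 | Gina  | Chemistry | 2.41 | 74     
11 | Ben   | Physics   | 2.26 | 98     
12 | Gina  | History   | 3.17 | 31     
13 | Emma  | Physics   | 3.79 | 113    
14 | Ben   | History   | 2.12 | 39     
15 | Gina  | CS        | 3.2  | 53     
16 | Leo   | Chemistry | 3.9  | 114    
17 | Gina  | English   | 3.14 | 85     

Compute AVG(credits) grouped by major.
SELECT major, AVG(credits) as result
FROM students
GROUP BY major

Result:
  CS: 65.67
  Chemistry: 78.33
  Economics: 105.33
  English: 73.33
  History: 60.00
  Physics: 105.50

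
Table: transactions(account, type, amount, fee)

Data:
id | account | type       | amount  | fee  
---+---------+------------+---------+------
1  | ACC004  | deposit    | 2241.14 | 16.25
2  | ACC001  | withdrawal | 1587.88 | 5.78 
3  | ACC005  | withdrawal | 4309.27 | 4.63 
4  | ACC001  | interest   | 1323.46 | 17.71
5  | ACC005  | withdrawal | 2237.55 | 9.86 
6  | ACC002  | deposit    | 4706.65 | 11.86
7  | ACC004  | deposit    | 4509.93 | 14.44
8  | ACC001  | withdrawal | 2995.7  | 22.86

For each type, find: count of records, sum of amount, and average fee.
SELECT type,
       COUNT(*) as cnt,
       SUM(amount) as total_amount,
       AVG(fee) as avg_fee
FROM transactions
GROUP BY type

Result:
  deposit: 3 records, 11457.72 total amount, 14.18 avg fee
  interest: 1 records, 1323.46 total amount, 17.71 avg fee
  withdrawal: 4 records, 11130.40 total amount, 10.78 avg fee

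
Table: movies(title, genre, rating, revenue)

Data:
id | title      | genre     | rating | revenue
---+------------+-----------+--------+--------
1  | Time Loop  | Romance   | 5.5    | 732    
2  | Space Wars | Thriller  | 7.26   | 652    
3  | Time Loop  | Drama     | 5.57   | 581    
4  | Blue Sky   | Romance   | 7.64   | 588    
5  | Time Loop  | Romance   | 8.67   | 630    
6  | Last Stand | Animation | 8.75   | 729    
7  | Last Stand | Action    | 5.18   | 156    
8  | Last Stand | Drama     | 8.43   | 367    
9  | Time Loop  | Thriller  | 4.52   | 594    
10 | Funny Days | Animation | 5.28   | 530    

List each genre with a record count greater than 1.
SELECT genre, COUNT(*) as cnt
FROM movies
GROUP BY genre
HAVING COUNT(*) > 1

Result:
  Animation: 2
  Drama: 2
  Romance: 3
  Thriller: 2

Note: HAVING filters groups after aggregation, WHERE filters rows before.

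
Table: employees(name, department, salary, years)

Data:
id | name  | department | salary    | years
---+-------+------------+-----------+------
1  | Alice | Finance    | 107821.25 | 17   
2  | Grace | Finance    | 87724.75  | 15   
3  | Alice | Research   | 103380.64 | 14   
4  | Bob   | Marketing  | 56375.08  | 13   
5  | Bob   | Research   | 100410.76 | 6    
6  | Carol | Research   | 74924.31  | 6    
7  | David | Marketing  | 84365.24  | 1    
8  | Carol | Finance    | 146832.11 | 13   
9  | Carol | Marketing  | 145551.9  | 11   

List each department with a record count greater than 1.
SELECT department, COUNT(*) as cnt
FROM employees
GROUP BY department
HAVING COUNT(*) > 1

Result:
  Finance: 3
  Marketing: 3
  Research: 3

Note: HAVING filters groups after aggregation, WHERE filters rows before.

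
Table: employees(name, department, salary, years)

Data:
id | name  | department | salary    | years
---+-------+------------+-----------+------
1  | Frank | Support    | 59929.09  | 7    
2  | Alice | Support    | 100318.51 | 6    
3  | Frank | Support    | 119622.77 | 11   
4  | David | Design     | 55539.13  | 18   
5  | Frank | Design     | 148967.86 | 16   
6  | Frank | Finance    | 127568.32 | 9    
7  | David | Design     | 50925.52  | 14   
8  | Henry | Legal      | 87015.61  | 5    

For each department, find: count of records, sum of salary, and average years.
SELECT department,
       COUNT(*) as cnt,
       SUM(salary) as total_salary,
       AVG(years) as avg_years
FROM employees
GROUP BY department

Result:
  Design: 3 records, 255432.51 total salary, 16.00 avg years
  Finance: 1 records, 127568.32 total salary, 9.00 avg years
  Legal: 1 records, 87015.61 total salary, 5.00 avg years
  Support: 3 records, 279870.37 total salary, 8.00 avg years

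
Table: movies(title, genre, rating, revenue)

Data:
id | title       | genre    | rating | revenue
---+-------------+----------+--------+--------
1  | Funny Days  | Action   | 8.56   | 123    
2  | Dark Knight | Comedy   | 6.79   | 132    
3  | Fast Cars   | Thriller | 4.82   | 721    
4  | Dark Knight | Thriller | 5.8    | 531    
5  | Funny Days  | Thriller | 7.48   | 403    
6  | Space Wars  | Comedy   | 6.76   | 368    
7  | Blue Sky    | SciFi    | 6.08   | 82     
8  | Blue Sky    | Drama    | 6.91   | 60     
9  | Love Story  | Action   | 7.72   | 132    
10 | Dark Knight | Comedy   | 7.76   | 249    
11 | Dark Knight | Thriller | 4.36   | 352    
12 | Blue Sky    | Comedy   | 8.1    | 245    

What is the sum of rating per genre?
SELECT genre, SUM(rating) as result
FROM movies
GROUP BY genre

Result:
  Action: 16.28
  Comedy: 29.41
  Drama: 6.91
  SciFi: 6.08
  Thriller: 22.46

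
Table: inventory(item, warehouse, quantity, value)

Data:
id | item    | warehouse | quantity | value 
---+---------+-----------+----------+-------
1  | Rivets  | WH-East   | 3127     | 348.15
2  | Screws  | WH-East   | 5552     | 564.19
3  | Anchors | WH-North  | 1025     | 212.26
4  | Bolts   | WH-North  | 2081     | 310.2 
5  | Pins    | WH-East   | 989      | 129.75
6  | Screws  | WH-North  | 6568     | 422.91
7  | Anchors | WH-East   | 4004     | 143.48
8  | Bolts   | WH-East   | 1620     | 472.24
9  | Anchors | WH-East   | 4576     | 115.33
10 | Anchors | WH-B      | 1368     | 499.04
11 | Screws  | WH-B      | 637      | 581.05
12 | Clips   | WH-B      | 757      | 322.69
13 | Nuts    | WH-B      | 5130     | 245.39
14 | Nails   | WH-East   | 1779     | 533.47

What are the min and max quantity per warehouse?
SELECT warehouse, MIN(quantity), MAX(quantity)
FROM inventory
GROUP BY warehouse

Result:
  WH-B: min=637, max=5130
  WH-East: min=989, max=5552
  WH-North: min=1025, max=6568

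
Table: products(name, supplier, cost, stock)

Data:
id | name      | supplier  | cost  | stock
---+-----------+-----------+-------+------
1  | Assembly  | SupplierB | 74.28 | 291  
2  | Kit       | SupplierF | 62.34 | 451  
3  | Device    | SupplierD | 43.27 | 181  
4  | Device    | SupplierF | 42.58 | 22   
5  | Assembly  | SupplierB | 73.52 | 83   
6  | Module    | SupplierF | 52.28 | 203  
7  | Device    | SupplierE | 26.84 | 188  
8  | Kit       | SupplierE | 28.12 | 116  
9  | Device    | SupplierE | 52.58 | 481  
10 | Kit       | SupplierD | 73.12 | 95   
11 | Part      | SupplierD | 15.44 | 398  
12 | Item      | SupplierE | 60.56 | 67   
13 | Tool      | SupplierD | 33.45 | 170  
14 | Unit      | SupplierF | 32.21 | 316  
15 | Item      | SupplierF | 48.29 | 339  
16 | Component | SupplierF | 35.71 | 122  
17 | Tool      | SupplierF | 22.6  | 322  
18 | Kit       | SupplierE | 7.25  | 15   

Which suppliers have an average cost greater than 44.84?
SELECT supplier, AVG(cost)
FROM products
GROUP BY supplier
HAVING AVG(cost) > 44.84

Result:
  SupplierB: avg=73.90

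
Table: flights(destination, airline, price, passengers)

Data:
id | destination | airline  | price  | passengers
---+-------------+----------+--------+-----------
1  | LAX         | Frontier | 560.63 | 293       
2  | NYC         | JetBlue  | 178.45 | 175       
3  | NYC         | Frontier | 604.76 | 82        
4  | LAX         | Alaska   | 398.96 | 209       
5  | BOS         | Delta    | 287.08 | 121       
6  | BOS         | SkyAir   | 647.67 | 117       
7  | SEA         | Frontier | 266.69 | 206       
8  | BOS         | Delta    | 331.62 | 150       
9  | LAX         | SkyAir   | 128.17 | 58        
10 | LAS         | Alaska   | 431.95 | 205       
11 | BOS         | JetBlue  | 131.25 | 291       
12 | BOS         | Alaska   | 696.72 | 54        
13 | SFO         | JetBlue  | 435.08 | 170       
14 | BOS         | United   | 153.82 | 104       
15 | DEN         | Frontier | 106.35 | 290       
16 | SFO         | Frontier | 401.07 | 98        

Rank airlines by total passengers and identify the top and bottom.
SELECT airline, SUM(passengers)
FROM flights
GROUP BY airline
ORDER BY SUM(passengers)

All groups:
  United: 104
  SkyAir: 175
  Delta: 271
  Alaska: 468
  JetBlue: 636
  Frontier: 969

Highest: Frontier (969)
Lowest: United (104)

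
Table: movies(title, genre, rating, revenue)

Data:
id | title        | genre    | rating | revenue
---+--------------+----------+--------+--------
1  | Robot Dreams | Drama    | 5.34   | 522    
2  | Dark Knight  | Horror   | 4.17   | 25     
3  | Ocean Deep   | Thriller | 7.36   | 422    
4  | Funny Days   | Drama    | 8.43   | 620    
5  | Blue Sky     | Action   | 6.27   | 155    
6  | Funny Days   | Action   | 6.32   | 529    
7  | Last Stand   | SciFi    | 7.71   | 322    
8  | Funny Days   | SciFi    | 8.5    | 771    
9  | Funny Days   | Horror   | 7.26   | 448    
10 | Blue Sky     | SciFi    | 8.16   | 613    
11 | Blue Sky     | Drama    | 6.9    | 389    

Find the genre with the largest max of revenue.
SELECT genre, MAX(revenue) as val
FROM movies
GROUP BY genre
ORDER BY val DESC
LIMIT 1

Result: SciFi with max(revenue) = 771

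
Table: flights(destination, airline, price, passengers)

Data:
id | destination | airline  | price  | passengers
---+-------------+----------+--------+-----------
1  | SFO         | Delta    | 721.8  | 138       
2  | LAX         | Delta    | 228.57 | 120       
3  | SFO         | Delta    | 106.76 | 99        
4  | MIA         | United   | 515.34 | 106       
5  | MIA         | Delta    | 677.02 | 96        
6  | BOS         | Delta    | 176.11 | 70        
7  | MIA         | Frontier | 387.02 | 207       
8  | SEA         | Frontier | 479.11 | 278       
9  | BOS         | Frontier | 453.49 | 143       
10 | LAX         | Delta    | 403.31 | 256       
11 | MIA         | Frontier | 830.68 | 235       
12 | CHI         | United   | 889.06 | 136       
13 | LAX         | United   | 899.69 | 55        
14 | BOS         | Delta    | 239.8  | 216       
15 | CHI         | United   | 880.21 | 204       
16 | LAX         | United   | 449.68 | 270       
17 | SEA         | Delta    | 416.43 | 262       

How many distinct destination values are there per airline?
SELECT airline, COUNT(DISTINCT destination)
FROM flights
GROUP BY airline

Result:
  Delta: 5 distinct
  Frontier: 3 distinct
  United: 3 distinct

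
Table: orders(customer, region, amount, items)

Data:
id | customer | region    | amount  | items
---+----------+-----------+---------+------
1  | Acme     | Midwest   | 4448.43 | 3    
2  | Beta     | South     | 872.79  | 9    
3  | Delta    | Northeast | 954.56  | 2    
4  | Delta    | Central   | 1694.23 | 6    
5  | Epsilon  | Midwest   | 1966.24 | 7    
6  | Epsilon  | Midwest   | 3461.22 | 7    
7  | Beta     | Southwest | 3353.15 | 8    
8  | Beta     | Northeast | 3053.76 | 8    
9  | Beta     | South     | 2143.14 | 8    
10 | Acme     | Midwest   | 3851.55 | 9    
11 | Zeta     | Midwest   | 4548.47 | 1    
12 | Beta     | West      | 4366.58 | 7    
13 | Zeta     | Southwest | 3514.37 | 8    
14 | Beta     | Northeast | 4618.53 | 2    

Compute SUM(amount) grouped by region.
SELECT region, SUM(amount) as result
FROM orders
GROUP BY region

Result:
  Central: 1694.23
  Midwest: 18275.91
  Northeast: 8626.85
  South: 3015.93
  Southwest: 6867.52
  West: 4366.58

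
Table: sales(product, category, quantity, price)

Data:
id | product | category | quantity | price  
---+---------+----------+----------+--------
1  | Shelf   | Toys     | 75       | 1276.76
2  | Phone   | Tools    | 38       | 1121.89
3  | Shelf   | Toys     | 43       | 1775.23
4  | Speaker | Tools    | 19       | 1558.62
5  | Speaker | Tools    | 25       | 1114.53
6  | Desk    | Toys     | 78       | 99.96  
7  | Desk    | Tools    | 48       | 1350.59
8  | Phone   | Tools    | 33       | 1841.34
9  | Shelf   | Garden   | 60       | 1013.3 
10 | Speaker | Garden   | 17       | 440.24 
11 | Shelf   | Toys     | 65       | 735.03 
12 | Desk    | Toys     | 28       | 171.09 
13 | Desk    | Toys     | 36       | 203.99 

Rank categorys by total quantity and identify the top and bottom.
SELECT category, SUM(quantity)
FROM sales
GROUP BY category
ORDER BY SUM(quantity)

All groups:
  Garden: 77
  Tools: 163
  Toys: 325

Highest: Toys (325)
Lowest: Garden (77)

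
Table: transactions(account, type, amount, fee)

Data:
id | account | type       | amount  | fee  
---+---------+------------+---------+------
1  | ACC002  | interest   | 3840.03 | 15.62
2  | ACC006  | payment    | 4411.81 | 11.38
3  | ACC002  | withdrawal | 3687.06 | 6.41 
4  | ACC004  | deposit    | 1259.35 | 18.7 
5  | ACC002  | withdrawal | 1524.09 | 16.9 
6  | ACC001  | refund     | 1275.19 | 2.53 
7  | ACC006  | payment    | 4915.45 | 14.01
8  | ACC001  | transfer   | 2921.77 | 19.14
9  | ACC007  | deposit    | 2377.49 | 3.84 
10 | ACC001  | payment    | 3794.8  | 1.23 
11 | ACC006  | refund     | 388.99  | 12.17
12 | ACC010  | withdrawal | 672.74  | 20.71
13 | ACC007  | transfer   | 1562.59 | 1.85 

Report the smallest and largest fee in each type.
SELECT type, MIN(fee), MAX(fee)
FROM transactions
GROUP BY type

Result:
  deposit: min=3.84, max=18.70
  interest: min=15.62, max=15.62
  payment: min=1.23, max=14.01
  refund: min=2.53, max=12.17
  transfer: min=1.85, max=19.14
  withdrawal: min=6.41, max=20.71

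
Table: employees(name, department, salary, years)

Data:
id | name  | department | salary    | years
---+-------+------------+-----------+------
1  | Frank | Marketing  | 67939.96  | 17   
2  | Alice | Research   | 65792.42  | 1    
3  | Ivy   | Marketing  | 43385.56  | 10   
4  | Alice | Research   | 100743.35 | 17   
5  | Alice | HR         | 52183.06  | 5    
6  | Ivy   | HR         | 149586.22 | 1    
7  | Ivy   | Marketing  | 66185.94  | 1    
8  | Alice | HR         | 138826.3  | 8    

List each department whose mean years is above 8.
SELECT department, AVG(years)
FROM employees
GROUP BY department
HAVING AVG(years) > 8

Result:
  Marketing: avg=9.33
  Research: avg=9.00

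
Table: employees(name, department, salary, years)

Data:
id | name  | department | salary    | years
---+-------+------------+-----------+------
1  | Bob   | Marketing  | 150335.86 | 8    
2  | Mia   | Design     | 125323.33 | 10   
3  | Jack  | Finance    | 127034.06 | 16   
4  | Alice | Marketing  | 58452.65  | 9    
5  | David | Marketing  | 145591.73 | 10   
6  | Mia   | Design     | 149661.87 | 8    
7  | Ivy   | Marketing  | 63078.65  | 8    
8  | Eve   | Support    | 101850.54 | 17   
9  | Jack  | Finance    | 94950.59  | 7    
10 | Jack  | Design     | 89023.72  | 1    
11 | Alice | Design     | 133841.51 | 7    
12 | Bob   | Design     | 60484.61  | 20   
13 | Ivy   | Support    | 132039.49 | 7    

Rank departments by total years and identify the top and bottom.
SELECT department, SUM(years)
FROM employees
GROUP BY department
ORDER BY SUM(years)

All groups:
  Finance: 23
  Support: 24
  Marketing: 35
  Design: 46

Highest: Design (46)
Lowest: Finance (23)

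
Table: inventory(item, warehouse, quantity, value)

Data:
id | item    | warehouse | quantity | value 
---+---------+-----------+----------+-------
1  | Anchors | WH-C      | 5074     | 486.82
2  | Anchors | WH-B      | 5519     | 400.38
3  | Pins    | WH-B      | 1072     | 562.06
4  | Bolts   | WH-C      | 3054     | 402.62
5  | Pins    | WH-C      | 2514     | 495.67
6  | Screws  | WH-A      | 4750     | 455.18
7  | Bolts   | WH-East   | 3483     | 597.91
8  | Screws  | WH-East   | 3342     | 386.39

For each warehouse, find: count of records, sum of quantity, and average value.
SELECT warehouse,
       COUNT(*) as cnt,
       SUM(quantity) as total_quantity,
       AVG(value) as avg_value
FROM inventory
GROUP BY warehouse

Result:
  WH-A: 1 records, 4750 total quantity, 455.18 avg value
  WH-B: 2 records, 6591 total quantity, 481.22 avg value
  WH-C: 3 records, 10642 total quantity, 461.70 avg value
  WH-East: 2 records, 6825 total quantity, 492.15 avg value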